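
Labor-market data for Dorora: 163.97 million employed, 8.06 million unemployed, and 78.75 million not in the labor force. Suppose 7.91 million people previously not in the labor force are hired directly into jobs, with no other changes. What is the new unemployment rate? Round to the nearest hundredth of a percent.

Initially, labor force = 163.97 + 8.06 = 172.03 million, so u = 8.06/172.03 = 4.69%.
After the change, employed and labor force both rise by 7.91; unemployed unchanged → E = 171.88, U = 8.06, labor force = 179.94 million.
New unemployment rate = 8.06 / 179.94 = 4.48%.

New unemployment rate ≈ 4.48%.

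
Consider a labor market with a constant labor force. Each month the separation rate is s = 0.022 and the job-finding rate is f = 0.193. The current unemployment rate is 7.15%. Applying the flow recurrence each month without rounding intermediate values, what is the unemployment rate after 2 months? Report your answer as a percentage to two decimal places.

Unemployment rate after two months ≈ 8.33%.

With a fixed labor force, u_{t+1} = u_t + s·(1−u_t) − f·u_t = u_t·(1−s−f) + s.
Here 1−s−f = 0.785 and s = 0.022.
u_1 = 0.071500 × 0.785 + 0.022 = 0.078127.
u_2 = 0.078127 × 0.785 + 0.022 = 0.083330.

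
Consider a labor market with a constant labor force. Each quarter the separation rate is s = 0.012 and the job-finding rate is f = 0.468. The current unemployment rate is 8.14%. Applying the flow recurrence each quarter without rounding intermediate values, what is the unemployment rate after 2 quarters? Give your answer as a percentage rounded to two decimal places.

With a fixed labor force, u_{t+1} = u_t + s·(1−u_t) − f·u_t = u_t·(1−s−f) + s.
Here 1−s−f = 0.520 and s = 0.012.
u_1 = 0.081400 × 0.520 + 0.012 = 0.054328.
u_2 = 0.054328 × 0.520 + 0.012 = 0.040251.

Unemployment rate after two quarters ≈ 4.03%.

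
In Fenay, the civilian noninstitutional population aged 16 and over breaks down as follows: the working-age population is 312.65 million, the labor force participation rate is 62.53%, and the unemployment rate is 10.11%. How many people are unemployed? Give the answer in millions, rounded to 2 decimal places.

Labor force = 0.6253 × 312.65 = 195.50 million.
Unemployed = 0.1011 × 195.50 ≈ 19.77 million.

About 19.77 million are unemployed.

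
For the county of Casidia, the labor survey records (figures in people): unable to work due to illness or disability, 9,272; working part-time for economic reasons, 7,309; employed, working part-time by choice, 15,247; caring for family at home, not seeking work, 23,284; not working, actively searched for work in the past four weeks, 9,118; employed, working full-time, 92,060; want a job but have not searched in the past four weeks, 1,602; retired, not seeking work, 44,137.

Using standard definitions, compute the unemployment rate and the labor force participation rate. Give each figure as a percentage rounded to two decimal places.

Employed = 7,309 + 15,247 + 92,060 = 114,616 (anyone who worked, including part-time for economic reasons, counts as employed).
Unemployed = 9,118.
Labor force = 114,616 + 9,118 = 123,734.
Not in labor force = 9,272 + 23,284 + 1,602 + 44,137 = 78,295 (those not working and not actively searching are outside the labor force — including those who want a job but have given up searching).
Civilian working-age population = 123,734 + 78,295 = 202,029.
Unemployment rate = 9,118 / 123,734 = 7.37%.
Labor force participation rate = 123,734 / 202,029 = 61.25%.

Unemployment rate ≈ 7.37%; labor force participation rate ≈ 61.25%.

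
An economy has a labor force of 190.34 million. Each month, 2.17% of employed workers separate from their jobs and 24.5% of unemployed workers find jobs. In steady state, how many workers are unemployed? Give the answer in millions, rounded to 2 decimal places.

Steady-state unemployment rate u* = s/(s+f) = 2.17/(2.17+24.5) = 0.081365.
Unemployed = u* × labor force = 0.081365 × 190.34 ≈ 15.49 million.

About 15.49 million are unemployed in steady state.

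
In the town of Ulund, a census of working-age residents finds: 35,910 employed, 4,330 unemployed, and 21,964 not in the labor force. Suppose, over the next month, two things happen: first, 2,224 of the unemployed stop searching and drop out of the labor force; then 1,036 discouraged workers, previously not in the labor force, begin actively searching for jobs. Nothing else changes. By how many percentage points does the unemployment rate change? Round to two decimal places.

Initially, labor force = 35,910 + 4,330 = 40,240, so u = 4,330/40,240 = 10.76%.
After the first change, unemployed and labor force both fall by 2,224 → E = 35,910, U = 2,106, labor force = 38,016.
After the second change, unemployed and labor force both rise by 1,036 → E = 35,910, U = 3,142, labor force = 39,052.
New unemployment rate = 3,142 / 39,052 = 8.05%.
Change = 8.05% − 10.76% = −2.71 percentage points.

The unemployment rate changes by −2.71 percentage points.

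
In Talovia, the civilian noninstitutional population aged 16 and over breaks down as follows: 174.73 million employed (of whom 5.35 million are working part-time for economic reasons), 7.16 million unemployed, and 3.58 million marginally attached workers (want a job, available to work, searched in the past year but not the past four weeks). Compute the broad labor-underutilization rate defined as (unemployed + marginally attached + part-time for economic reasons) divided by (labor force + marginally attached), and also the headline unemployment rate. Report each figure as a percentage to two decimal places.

Labor force = 174.73 + 7.16 = 181.89 million.
Numerator = 7.16 + 3.58 + 5.35 = 16.09 million.
Denominator = 181.89 + 3.58 = 185.47 million.
Broad rate = 16.09 / 185.47 = 8.68%.
Headline unemployment rate = 7.16 / 181.89 = 3.94%.

Broad underutilization rate ≈ 8.68%; headline unemployment rate ≈ 3.94%.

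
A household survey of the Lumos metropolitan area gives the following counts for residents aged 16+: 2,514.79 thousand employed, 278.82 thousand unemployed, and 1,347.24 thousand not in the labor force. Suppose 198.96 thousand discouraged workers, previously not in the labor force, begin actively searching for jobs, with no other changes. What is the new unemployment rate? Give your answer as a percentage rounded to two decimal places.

New unemployment rate ≈ 15.97%.

Initially, labor force = 2,514.79 + 278.82 = 2,793.61 thousand, so u = 278.82/2,793.61 = 9.98%.
After the change, unemployed and labor force both rise by 198.96 → E = 2,514.79, U = 477.78, labor force = 2,992.57 thousand.
New unemployment rate = 477.78 / 2,992.57 = 15.97%.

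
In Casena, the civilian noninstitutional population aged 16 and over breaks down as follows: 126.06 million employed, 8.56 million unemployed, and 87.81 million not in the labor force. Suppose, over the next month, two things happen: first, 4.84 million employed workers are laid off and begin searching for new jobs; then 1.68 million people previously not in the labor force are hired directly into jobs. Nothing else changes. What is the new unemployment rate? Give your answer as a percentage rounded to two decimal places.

New unemployment rate ≈ 9.83%.

Initially, labor force = 126.06 + 8.56 = 134.62 million, so u = 8.56/134.62 = 6.36%.
After the first change, employed falls and unemployed rises by 4.84; labor force unchanged → E = 121.22, U = 13.40, labor force = 134.62 million.
After the second change, employed and labor force both rise by 1.68; unemployed unchanged → E = 122.90, U = 13.40, labor force = 136.30 million.
New unemployment rate = 13.40 / 136.30 = 9.83%.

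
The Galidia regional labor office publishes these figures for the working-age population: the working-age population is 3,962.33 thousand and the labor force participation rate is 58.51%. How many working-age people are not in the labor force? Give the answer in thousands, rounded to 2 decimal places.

About 1,643.97 thousand are not in the labor force.

Share not in the labor force = 1 − 0.5851 = 0.4149.
Not in labor force = 0.4149 × 3,962.33 ≈ 1,643.97 thousand.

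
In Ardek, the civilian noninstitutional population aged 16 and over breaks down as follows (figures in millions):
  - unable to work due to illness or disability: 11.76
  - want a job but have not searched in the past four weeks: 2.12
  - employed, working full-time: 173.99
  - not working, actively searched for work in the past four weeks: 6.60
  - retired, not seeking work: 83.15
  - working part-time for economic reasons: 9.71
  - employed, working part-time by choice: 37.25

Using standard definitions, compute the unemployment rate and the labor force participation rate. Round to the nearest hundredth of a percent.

Unemployment rate ≈ 2.90%; labor force participation rate ≈ 70.11%.

Employed = 173.99 + 9.71 + 37.25 = 220.95 million (anyone who worked, including part-time for economic reasons, counts as employed).
Unemployed = 6.60 million.
Labor force = 220.95 + 6.60 = 227.55 million.
Not in labor force = 11.76 + 2.12 + 83.15 = 97.03 million (those not working and not actively searching are outside the labor force — including those who want a job but have given up searching).
Civilian working-age population = 227.55 + 97.03 = 324.58 million.
Unemployment rate = 6.60 / 227.55 = 2.90%.
Labor force participation rate = 227.55 / 324.58 = 70.11%.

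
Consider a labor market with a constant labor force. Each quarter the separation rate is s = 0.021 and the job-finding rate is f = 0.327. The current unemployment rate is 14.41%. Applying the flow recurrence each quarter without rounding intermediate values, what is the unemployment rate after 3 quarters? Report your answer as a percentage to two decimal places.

With a fixed labor force, u_{t+1} = u_t + s·(1−u_t) − f·u_t = u_t·(1−s−f) + s.
Here 1−s−f = 0.652 and s = 0.021.
u_1 = 0.144100 × 0.652 + 0.021 = 0.114953.
u_2 = 0.114953 × 0.652 + 0.021 = 0.095949.
u_3 = 0.095949 × 0.652 + 0.021 = 0.083559.

Unemployment rate after three quarters ≈ 8.36%.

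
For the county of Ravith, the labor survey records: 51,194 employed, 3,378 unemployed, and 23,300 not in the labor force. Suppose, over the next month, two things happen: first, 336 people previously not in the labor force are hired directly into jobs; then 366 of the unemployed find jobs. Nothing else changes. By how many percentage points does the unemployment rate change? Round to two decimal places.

The unemployment rate changes by −0.70 percentage points.

Initially, labor force = 51,194 + 3,378 = 54,572, so u = 3,378/54,572 = 6.19%.
After the first change, employed and labor force both rise by 336; unemployed unchanged → E = 51,530, U = 3,378, labor force = 54,908.
After the second change, unemployed falls and employed rises by 366; labor force unchanged → E = 51,896, U = 3,012, labor force = 54,908.
New unemployment rate = 3,012 / 54,908 = 5.49%.
Change = 5.49% − 6.19% = −0.70 percentage points.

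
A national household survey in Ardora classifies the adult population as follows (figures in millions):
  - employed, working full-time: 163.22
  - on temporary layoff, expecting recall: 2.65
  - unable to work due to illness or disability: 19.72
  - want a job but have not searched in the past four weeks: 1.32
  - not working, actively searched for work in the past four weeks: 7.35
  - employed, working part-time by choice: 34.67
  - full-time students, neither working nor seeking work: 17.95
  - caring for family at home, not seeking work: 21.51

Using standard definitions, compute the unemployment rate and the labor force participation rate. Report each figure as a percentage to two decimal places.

Employed = 163.22 + 34.67 = 197.89 million.
Unemployed = 2.65 + 7.35 = 10.00 million (jobless and actively searching, or on temporary layoff).
Labor force = 197.89 + 10.00 = 207.89 million.
Not in labor force = 19.72 + 1.32 + 17.95 + 21.51 = 60.50 million (those not working and not actively searching are outside the labor force — including those who want a job but have given up searching).
Civilian working-age population = 207.89 + 60.50 = 268.39 million.
Unemployment rate = 10.00 / 207.89 = 4.81%.
Labor force participation rate = 207.89 / 268.39 = 77.46%.

Unemployment rate ≈ 4.81%; labor force participation rate ≈ 77.46%.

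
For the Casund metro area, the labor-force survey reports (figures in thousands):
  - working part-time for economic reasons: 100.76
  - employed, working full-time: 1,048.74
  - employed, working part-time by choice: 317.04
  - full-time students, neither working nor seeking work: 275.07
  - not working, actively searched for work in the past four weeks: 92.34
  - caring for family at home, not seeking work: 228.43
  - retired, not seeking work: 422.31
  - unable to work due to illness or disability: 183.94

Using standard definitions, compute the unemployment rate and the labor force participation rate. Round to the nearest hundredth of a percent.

Unemployment rate ≈ 5.92%; labor force participation rate ≈ 58.41%.

Employed = 100.76 + 1,048.74 + 317.04 = 1,466.54 thousand (anyone who worked, including part-time for economic reasons, counts as employed).
Unemployed = 92.34 thousand.
Labor force = 1,466.54 + 92.34 = 1,558.88 thousand.
Not in labor force = 275.07 + 228.43 + 422.31 + 183.94 = 1,109.75 thousand (those not working and not actively searching are outside the labor force).
Civilian working-age population = 1,558.88 + 1,109.75 = 2,668.63 thousand.
Unemployment rate = 92.34 / 1,558.88 = 5.92%.
Labor force participation rate = 1,558.88 / 2,668.63 = 58.41%.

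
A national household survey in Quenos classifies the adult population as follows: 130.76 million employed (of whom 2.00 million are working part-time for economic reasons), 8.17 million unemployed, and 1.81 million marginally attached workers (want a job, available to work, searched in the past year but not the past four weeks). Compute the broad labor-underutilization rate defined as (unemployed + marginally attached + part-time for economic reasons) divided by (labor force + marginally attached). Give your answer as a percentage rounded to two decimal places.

Broad underutilization rate ≈ 8.51%.

Labor force = 130.76 + 8.17 = 138.93 million.
Numerator = 8.17 + 1.81 + 2.00 = 11.98 million.
Denominator = 138.93 + 1.81 = 140.74 million.
Broad rate = 11.98 / 140.74 = 8.51%.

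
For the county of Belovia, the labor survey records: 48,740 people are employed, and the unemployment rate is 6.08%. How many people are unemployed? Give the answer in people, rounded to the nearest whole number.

About 3,155 are unemployed.

Let U be the number unemployed. The labor force is E + U, and U/(E+U) = 0.0608.
So U = 0.0608 × 48,740 / (1 − 0.0608) = 2963.39 / 0.9392 ≈ 3,155.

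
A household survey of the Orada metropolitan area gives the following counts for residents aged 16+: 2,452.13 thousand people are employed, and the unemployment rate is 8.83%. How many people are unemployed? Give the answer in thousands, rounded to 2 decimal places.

Let U be the number unemployed. The labor force is E + U, and U/(E+U) = 0.0883.
So U = 0.0883 × 2,452.13 / (1 − 0.0883) = 216.5231 / 0.9117 ≈ 237.49 thousand.

About 237.49 thousand are unemployed.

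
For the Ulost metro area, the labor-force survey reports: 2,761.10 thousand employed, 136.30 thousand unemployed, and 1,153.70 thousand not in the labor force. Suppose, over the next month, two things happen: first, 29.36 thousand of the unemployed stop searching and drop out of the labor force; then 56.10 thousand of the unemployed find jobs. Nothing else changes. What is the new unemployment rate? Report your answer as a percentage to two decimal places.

New unemployment rate ≈ 1.77%.

Initially, labor force = 2,761.10 + 136.30 = 2,897.40 thousand, so u = 136.30/2,897.40 = 4.70%.
After the first change, unemployed and labor force both fall by 29.36 → E = 2,761.10, U = 106.94, labor force = 2,868.04 thousand.
After the second change, unemployed falls and employed rises by 56.10; labor force unchanged → E = 2,817.20, U = 50.84, labor force = 2,868.04 thousand.
New unemployment rate = 50.84 / 2,868.04 = 1.77%.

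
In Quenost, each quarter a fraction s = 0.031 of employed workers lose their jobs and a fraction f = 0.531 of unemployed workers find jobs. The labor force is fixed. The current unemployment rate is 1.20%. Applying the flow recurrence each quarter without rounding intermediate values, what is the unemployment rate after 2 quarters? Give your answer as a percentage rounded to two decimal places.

Unemployment rate after two quarters ≈ 4.69%.

With a fixed labor force, u_{t+1} = u_t + s·(1−u_t) − f·u_t = u_t·(1−s−f) + s.
Here 1−s−f = 0.438 and s = 0.031.
u_1 = 0.012000 × 0.438 + 0.031 = 0.036256.
u_2 = 0.036256 × 0.438 + 0.031 = 0.046880.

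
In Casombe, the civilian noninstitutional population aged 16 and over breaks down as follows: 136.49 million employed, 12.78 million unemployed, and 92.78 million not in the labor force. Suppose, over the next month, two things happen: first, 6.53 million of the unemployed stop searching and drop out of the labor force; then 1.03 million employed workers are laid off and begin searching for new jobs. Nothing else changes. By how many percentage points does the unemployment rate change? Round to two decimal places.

The unemployment rate changes by −3.46 percentage points.

Initially, labor force = 136.49 + 12.78 = 149.27 million, so u = 12.78/149.27 = 8.56%.
After the first change, unemployed and labor force both fall by 6.53 → E = 136.49, U = 6.25, labor force = 142.74 million.
After the second change, employed falls and unemployed rises by 1.03; labor force unchanged → E = 135.46, U = 7.28, labor force = 142.74 million.
New unemployment rate = 7.28 / 142.74 = 5.10%.
Change = 5.10% − 8.56% = −3.46 percentage points.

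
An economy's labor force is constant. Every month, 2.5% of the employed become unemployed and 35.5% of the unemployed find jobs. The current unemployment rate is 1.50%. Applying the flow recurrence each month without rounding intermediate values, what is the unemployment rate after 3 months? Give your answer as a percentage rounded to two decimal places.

With a fixed labor force, u_{t+1} = u_t + s·(1−u_t) − f·u_t = u_t·(1−s−f) + s.
Here 1−s−f = 0.620 and s = 0.025.
u_1 = 0.015000 × 0.620 + 0.025 = 0.034300.
u_2 = 0.034300 × 0.620 + 0.025 = 0.046266.
u_3 = 0.046266 × 0.620 + 0.025 = 0.053685.

Unemployment rate after three months ≈ 5.37%.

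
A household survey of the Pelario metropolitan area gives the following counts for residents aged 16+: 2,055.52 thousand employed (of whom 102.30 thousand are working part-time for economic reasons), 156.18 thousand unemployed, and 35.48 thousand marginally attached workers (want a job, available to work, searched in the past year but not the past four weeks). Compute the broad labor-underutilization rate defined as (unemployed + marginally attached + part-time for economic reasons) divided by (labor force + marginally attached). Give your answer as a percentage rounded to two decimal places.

Labor force = 2,055.52 + 156.18 = 2,211.70 thousand.
Numerator = 156.18 + 35.48 + 102.30 = 293.96 thousand.
Denominator = 2,211.70 + 35.48 = 2,247.18 thousand.
Broad rate = 293.96 / 2,247.18 = 13.08%.

Broad underutilization rate ≈ 13.08%.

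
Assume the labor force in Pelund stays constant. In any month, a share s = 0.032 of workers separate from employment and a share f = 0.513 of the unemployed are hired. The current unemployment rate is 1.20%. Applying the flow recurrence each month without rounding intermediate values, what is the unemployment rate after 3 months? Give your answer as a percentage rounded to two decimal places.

Unemployment rate after three months ≈ 5.43%.

With a fixed labor force, u_{t+1} = u_t + s·(1−u_t) − f·u_t = u_t·(1−s−f) + s.
Here 1−s−f = 0.455 and s = 0.032.
u_1 = 0.012000 × 0.455 + 0.032 = 0.037460.
u_2 = 0.037460 × 0.455 + 0.032 = 0.049044.
u_3 = 0.049044 × 0.455 + 0.032 = 0.054315.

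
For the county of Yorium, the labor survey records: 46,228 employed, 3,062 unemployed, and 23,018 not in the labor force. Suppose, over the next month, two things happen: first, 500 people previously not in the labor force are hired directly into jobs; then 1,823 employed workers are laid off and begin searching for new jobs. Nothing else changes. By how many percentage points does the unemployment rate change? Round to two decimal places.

Initially, labor force = 46,228 + 3,062 = 49,290, so u = 3,062/49,290 = 6.21%.
After the first change, employed and labor force both rise by 500; unemployed unchanged → E = 46,728, U = 3,062, labor force = 49,790.
After the second change, employed falls and unemployed rises by 1,823; labor force unchanged → E = 44,905, U = 4,885, labor force = 49,790.
New unemployment rate = 4,885 / 49,790 = 9.81%.
Change = 9.81% − 6.21% = +3.60 percentage points.

The unemployment rate changes by +3.60 percentage points.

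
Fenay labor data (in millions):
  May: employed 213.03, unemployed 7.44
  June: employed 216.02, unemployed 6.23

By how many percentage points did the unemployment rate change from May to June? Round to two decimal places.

The unemployment rate changed by −0.57 percentage points.

May: labor force = 213.03 + 7.44 = 220.47; u = 7.44/220.47 = 3.37%.
June: labor force = 216.02 + 6.23 = 222.25; u = 6.23/222.25 = 2.80%.
Change = 2.80% − 3.37% = −0.57 pp.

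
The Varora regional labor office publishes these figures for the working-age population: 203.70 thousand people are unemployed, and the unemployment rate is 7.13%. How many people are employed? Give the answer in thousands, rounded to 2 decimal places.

About 2,653.24 thousand are employed.

Labor force = U / u = 203.70 / 0.0713 ≈ 2,856.94 thousand.
Employed = labor force − unemployed = 2,856.94 − 203.70 = 2,653.24 thousand.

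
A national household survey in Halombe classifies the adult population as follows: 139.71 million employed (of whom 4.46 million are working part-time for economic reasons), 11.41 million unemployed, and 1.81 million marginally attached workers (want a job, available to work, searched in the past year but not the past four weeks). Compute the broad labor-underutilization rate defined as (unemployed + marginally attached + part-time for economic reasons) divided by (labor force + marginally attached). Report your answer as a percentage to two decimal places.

Broad underutilization rate ≈ 11.56%.

Labor force = 139.71 + 11.41 = 151.12 million.
Numerator = 11.41 + 1.81 + 4.46 = 17.68 million.
Denominator = 151.12 + 1.81 = 152.93 million.
Broad rate = 17.68 / 152.93 = 11.56%.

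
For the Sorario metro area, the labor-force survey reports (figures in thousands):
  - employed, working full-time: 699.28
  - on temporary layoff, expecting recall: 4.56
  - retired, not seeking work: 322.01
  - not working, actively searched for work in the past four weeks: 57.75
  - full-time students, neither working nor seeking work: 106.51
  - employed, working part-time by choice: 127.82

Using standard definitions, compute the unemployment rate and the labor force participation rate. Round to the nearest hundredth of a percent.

Unemployment rate ≈ 7.01%; labor force participation rate ≈ 67.49%.

Employed = 699.28 + 127.82 = 827.10 thousand.
Unemployed = 4.56 + 57.75 = 62.31 thousand (jobless and actively searching, or on temporary layoff).
Labor force = 827.10 + 62.31 = 889.41 thousand.
Not in labor force = 322.01 + 106.51 = 428.52 thousand (those not working and not actively searching are outside the labor force).
Civilian working-age population = 889.41 + 428.52 = 1,317.93 thousand.
Unemployment rate = 62.31 / 889.41 = 7.01%.
Labor force participation rate = 889.41 / 1,317.93 = 67.49%.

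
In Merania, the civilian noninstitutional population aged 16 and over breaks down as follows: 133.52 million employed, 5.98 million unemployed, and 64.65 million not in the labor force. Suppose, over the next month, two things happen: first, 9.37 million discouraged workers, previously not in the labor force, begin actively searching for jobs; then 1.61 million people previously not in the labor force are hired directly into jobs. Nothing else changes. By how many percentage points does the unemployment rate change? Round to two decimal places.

Initially, labor force = 133.52 + 5.98 = 139.50 million, so u = 5.98/139.50 = 4.29%.
After the first change, unemployed and labor force both rise by 9.37 → E = 133.52, U = 15.35, labor force = 148.87 million.
After the second change, employed and labor force both rise by 1.61; unemployed unchanged → E = 135.13, U = 15.35, labor force = 150.48 million.
New unemployment rate = 15.35 / 150.48 = 10.20%.
Change = 10.20% − 4.29% = +5.91 percentage points.

The unemployment rate changes by +5.91 percentage points.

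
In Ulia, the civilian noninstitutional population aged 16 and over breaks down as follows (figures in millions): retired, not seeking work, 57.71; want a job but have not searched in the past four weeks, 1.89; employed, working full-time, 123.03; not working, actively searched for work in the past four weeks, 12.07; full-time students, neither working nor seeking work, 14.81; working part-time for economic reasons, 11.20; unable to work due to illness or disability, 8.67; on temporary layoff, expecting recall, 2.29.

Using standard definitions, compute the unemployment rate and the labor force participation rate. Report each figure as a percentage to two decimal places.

Unemployment rate ≈ 9.66%; labor force participation rate ≈ 64.14%.

Employed = 123.03 + 11.20 = 134.23 million (anyone who worked, including part-time for economic reasons, counts as employed).
Unemployed = 12.07 + 2.29 = 14.36 million (jobless and actively searching, or on temporary layoff).
Labor force = 134.23 + 14.36 = 148.59 million.
Not in labor force = 57.71 + 1.89 + 14.81 + 8.67 = 83.08 million (those not working and not actively searching are outside the labor force — including those who want a job but have given up searching).
Civilian working-age population = 148.59 + 83.08 = 231.67 million.
Unemployment rate = 14.36 / 148.59 = 9.66%.
Labor force participation rate = 148.59 / 231.67 = 64.14%.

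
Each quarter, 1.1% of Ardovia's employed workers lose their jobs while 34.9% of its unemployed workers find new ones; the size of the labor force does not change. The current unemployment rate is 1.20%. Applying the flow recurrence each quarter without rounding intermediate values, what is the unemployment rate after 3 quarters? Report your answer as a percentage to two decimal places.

With a fixed labor force, u_{t+1} = u_t + s·(1−u_t) − f·u_t = u_t·(1−s−f) + s.
Here 1−s−f = 0.640 and s = 0.011.
u_1 = 0.012000 × 0.640 + 0.011 = 0.018680.
u_2 = 0.018680 × 0.640 + 0.011 = 0.022955.
u_3 = 0.022955 × 0.640 + 0.011 = 0.025691.

Unemployment rate after three quarters ≈ 2.57%.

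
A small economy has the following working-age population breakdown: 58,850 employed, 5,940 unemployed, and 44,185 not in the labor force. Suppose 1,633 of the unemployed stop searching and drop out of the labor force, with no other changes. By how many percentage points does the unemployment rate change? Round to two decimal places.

The unemployment rate changes by −2.35 percentage points.

Initially, labor force = 58,850 + 5,940 = 64,790, so u = 5,940/64,790 = 9.17%.
After the change, unemployed and labor force both fall by 1,633 → E = 58,850, U = 4,307, labor force = 63,157.
New unemployment rate = 4,307 / 63,157 = 6.82%.
Change = 6.82% − 9.17% = −2.35 percentage points.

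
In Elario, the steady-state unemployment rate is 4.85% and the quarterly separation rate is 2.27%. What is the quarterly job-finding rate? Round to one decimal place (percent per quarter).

From u* = s/(s+f): f = s·(1−u)/u.
f = 2.27 × (1 − 0.0485) / 0.0485 = 2.1599 / 0.0485 ≈ 44.5% per quarter.

Job-finding rate ≈ 44.5% per quarter.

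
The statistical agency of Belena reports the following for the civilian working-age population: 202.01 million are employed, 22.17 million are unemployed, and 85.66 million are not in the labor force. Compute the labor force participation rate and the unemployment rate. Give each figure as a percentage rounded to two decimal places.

Labor force participation rate ≈ 72.35%; unemployment rate ≈ 9.89%.

Labor force = employed + unemployed = 202.01 + 22.17 = 224.18 million.
Working-age population = 224.18 + 85.66 = 309.84 million.
Unemployment rate = 22.17 / 224.18 = 9.89%.
Labor force participation rate = 224.18 / 309.84 = 72.35%.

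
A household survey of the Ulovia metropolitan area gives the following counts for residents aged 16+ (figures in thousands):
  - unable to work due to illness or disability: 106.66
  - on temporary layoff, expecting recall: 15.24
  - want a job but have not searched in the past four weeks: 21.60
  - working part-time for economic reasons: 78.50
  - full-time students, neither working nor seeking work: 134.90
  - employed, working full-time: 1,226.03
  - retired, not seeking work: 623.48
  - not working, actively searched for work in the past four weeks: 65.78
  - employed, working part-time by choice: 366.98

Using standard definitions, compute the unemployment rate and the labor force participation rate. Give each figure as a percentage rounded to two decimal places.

Unemployment rate ≈ 4.62%; labor force participation rate ≈ 66.40%.

Employed = 78.50 + 1,226.03 + 366.98 = 1,671.51 thousand (anyone who worked, including part-time for economic reasons, counts as employed).
Unemployed = 15.24 + 65.78 = 81.02 thousand (jobless and actively searching, or on temporary layoff).
Labor force = 1,671.51 + 81.02 = 1,752.53 thousand.
Not in labor force = 106.66 + 21.60 + 134.90 + 623.48 = 886.64 thousand (those not working and not actively searching are outside the labor force — including those who want a job but have given up searching).
Civilian working-age population = 1,752.53 + 886.64 = 2,639.17 thousand.
Unemployment rate = 81.02 / 1,752.53 = 4.62%.
Labor force participation rate = 1,752.53 / 2,639.17 = 66.40%.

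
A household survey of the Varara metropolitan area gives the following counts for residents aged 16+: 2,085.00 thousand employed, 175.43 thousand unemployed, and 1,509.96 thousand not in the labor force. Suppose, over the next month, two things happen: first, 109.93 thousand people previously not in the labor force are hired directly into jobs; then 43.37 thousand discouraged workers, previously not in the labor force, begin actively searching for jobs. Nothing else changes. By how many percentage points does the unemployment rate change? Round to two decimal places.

Initially, labor force = 2,085.00 + 175.43 = 2,260.43 thousand, so u = 175.43/2,260.43 = 7.76%.
After the first change, employed and labor force both rise by 109.93; unemployed unchanged → E = 2,194.93, U = 175.43, labor force = 2,370.36 thousand.
After the second change, unemployed and labor force both rise by 43.37 → E = 2,194.93, U = 218.80, labor force = 2,413.73 thousand.
New unemployment rate = 218.80 / 2,413.73 = 9.06%.
Change = 9.06% − 7.76% = +1.30 percentage points.

The unemployment rate changes by +1.30 percentage points.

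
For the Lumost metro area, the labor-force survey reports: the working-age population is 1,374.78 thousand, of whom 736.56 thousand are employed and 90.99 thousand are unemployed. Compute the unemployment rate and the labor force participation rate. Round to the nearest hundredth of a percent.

Unemployment rate ≈ 11.00%; labor force participation rate ≈ 60.20%.

Labor force = employed + unemployed = 736.56 + 90.99 = 827.55 thousand.
Unemployment rate = 90.99 / 827.55 = 11.00%.
Labor force participation rate = 827.55 / 1,374.78 = 60.20%.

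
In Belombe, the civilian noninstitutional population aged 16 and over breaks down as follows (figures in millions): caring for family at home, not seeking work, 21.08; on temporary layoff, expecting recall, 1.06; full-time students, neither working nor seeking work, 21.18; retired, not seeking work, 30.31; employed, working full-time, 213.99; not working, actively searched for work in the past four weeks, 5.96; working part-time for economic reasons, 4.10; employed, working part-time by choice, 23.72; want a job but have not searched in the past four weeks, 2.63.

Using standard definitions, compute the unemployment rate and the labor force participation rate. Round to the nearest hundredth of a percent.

Employed = 213.99 + 4.10 + 23.72 = 241.81 million (anyone who worked, including part-time for economic reasons, counts as employed).
Unemployed = 1.06 + 5.96 = 7.02 million (jobless and actively searching, or on temporary layoff).
Labor force = 241.81 + 7.02 = 248.83 million.
Not in labor force = 21.08 + 21.18 + 30.31 + 2.63 = 75.20 million (those not working and not actively searching are outside the labor force — including those who want a job but have given up searching).
Civilian working-age population = 248.83 + 75.20 = 324.03 million.
Unemployment rate = 7.02 / 248.83 = 2.82%.
Labor force participation rate = 248.83 / 324.03 = 76.79%.

Unemployment rate ≈ 2.82%; labor force participation rate ≈ 76.79%.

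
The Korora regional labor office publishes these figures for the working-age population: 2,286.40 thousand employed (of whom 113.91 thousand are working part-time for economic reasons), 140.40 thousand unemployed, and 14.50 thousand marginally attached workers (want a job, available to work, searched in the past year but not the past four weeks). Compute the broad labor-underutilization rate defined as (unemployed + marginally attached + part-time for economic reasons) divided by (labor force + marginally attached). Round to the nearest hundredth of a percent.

Broad underutilization rate ≈ 11.01%.

Labor force = 2,286.40 + 140.40 = 2,426.80 thousand.
Numerator = 140.40 + 14.50 + 113.91 = 268.81 thousand.
Denominator = 2,426.80 + 14.50 = 2,441.30 thousand.
Broad rate = 268.81 / 2,441.30 = 11.01%.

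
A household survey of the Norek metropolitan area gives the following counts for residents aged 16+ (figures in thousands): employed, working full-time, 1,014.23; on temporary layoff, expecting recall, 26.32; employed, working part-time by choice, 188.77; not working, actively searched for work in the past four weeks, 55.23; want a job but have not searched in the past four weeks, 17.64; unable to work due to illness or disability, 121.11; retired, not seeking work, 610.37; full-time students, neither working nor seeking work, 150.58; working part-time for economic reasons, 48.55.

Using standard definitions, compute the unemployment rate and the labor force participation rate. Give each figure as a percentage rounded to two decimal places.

Unemployment rate ≈ 6.12%; labor force participation rate ≈ 59.71%.

Employed = 1,014.23 + 188.77 + 48.55 = 1,251.55 thousand (anyone who worked, including part-time for economic reasons, counts as employed).
Unemployed = 26.32 + 55.23 = 81.55 thousand (jobless and actively searching, or on temporary layoff).
Labor force = 1,251.55 + 81.55 = 1,333.10 thousand.
Not in labor force = 17.64 + 121.11 + 610.37 + 150.58 = 899.70 thousand (those not working and not actively searching are outside the labor force — including those who want a job but have given up searching).
Civilian working-age population = 1,333.10 + 899.70 = 2,232.80 thousand.
Unemployment rate = 81.55 / 1,333.10 = 6.12%.
Labor force participation rate = 1,333.10 / 2,232.80 = 59.71%.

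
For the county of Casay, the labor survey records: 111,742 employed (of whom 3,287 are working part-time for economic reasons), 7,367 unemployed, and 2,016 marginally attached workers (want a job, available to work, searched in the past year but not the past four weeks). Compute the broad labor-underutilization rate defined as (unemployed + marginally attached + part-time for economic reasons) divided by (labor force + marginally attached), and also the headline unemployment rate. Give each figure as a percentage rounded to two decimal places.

Labor force = 111,742 + 7,367 = 119,109.
Numerator = 7,367 + 2,016 + 3,287 = 12,670.
Denominator = 119,109 + 2,016 = 121,125.
Broad rate = 12,670 / 121,125 = 10.46%.
Headline unemployment rate = 7,367 / 119,109 = 6.19%.

Broad underutilization rate ≈ 10.46%; headline unemployment rate ≈ 6.19%.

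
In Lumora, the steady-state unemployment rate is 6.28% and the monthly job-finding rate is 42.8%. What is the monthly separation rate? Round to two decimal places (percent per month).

Separation rate ≈ 2.87% per month.

From u* = s/(s+f): s = u·f/(1−u).
s = 0.0628 × 42.8 / (1 − 0.0628) = 2.6878 / 0.9372 ≈ 2.87% per month.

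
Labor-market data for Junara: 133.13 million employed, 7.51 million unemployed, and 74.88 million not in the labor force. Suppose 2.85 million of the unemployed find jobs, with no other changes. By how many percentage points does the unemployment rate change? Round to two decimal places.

Initially, labor force = 133.13 + 7.51 = 140.64 million, so u = 7.51/140.64 = 5.34%.
After the change, unemployed falls and employed rises by 2.85; labor force unchanged → E = 135.98, U = 4.66, labor force = 140.64 million.
New unemployment rate = 4.66 / 140.64 = 3.31%.
Change = 3.31% − 5.34% = −2.03 percentage points.

The unemployment rate changes by −2.03 percentage points.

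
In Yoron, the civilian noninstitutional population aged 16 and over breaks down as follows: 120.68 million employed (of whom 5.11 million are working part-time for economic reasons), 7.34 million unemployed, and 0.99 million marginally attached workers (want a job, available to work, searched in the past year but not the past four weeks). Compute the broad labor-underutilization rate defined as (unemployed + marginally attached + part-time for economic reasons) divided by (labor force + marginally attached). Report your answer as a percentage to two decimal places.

Broad underutilization rate ≈ 10.42%.

Labor force = 120.68 + 7.34 = 128.02 million.
Numerator = 7.34 + 0.99 + 5.11 = 13.44 million.
Denominator = 128.02 + 0.99 = 129.01 million.
Broad rate = 13.44 / 129.01 = 10.42%.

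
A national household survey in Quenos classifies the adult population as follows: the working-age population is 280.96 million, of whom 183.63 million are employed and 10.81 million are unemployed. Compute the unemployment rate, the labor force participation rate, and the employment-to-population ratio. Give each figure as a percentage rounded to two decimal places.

Unemployment rate ≈ 5.56%; labor force participation rate ≈ 69.21%; employment-population ratio ≈ 65.36%.

Labor force = employed + unemployed = 183.63 + 10.81 = 194.44 million.
Unemployment rate = 10.81 / 194.44 = 5.56%.
Labor force participation rate = 194.44 / 280.96 = 69.21%.
Employment-population ratio = 183.63 / 280.96 = 65.36%.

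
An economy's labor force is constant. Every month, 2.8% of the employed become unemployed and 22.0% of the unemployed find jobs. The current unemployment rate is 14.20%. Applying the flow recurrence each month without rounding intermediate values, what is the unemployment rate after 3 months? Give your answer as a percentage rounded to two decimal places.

With a fixed labor force, u_{t+1} = u_t + s·(1−u_t) − f·u_t = u_t·(1−s−f) + s.
Here 1−s−f = 0.752 and s = 0.028.
u_1 = 0.142000 × 0.752 + 0.028 = 0.134784.
u_2 = 0.134784 × 0.752 + 0.028 = 0.129358.
u_3 = 0.129358 × 0.752 + 0.028 = 0.125277.

Unemployment rate after three months ≈ 12.53%.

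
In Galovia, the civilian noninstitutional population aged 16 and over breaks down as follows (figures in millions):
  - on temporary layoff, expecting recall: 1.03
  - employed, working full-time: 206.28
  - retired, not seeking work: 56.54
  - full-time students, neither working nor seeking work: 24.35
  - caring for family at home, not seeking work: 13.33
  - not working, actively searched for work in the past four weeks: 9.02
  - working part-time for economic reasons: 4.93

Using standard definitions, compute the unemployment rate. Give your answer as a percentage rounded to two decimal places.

Unemployment rate ≈ 4.54%.

Employed = 206.28 + 4.93 = 211.21 million (anyone who worked, including part-time for economic reasons, counts as employed).
Unemployed = 1.03 + 9.02 = 10.05 million (jobless and actively searching, or on temporary layoff).
Labor force = 211.21 + 10.05 = 221.26 million.
Unemployment rate = 10.05 / 221.26 = 4.54%.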